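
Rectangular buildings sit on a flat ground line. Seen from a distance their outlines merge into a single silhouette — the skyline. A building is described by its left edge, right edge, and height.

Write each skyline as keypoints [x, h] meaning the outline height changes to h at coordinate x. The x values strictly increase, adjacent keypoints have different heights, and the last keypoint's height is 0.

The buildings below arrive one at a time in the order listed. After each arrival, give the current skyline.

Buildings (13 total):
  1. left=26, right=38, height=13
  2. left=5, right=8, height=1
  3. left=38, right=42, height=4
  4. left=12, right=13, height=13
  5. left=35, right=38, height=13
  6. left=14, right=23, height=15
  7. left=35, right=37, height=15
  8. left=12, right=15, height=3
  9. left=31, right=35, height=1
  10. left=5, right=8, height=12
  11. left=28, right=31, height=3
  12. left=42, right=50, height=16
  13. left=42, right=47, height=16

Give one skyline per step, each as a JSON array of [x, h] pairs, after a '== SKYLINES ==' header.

== SKYLINES ==
[[26,13],[38,0]]
[[5,1],[8,0],[26,13],[38,0]]
[[5,1],[8,0],[26,13],[38,4],[42,0]]
[[5,1],[8,0],[12,13],[13,0],[26,13],[38,4],[42,0]]
[[5,1],[8,0],[12,13],[13,0],[26,13],[38,4],[42,0]]
[[5,1],[8,0],[12,13],[13,0],[14,15],[23,0],[26,13],[38,4],[42,0]]
[[5,1],[8,0],[12,13],[13,0],[14,15],[23,0],[26,13],[35,15],[37,13],[38,4],[42,0]]
[[5,1],[8,0],[12,13],[13,3],[14,15],[23,0],[26,13],[35,15],[37,13],[38,4],[42,0]]
[[5,1],[8,0],[12,13],[13,3],[14,15],[23,0],[26,13],[35,15],[37,13],[38,4],[42,0]]
[[5,12],[8,0],[12,13],[13,3],[14,15],[23,0],[26,13],[35,15],[37,13],[38,4],[42,0]]
[[5,12],[8,0],[12,13],[13,3],[14,15],[23,0],[26,13],[35,15],[37,13],[38,4],[42,0]]
[[5,12],[8,0],[12,13],[13,3],[14,15],[23,0],[26,13],[35,15],[37,13],[38,4],[42,16],[50,0]]
[[5,12],[8,0],[12,13],[13,3],[14,15],[23,0],[26,13],[35,15],[37,13],[38,4],[42,16],[50,0]]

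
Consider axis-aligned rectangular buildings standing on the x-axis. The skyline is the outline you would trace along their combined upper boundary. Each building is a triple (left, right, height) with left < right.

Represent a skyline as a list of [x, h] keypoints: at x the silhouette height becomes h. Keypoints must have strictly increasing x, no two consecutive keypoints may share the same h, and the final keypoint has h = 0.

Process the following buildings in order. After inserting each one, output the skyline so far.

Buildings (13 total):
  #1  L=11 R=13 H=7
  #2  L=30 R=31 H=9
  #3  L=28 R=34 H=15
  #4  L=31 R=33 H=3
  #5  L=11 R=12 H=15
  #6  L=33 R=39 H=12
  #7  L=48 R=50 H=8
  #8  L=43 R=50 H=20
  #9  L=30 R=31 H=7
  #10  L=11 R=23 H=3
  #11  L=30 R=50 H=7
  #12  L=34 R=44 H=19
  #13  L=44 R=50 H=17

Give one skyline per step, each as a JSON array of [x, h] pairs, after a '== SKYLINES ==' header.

== SKYLINES ==
[[11,7],[13,0]]
[[11,7],[13,0],[30,9],[31,0]]
[[11,7],[13,0],[28,15],[34,0]]
[[11,7],[13,0],[28,15],[34,0]]
[[11,15],[12,7],[13,0],[28,15],[34,0]]
[[11,15],[12,7],[13,0],[28,15],[34,12],[39,0]]
[[11,15],[12,7],[13,0],[28,15],[34,12],[39,0],[48,8],[50,0]]
[[11,15],[12,7],[13,0],[28,15],[34,12],[39,0],[43,20],[50,0]]
[[11,15],[12,7],[13,0],[28,15],[34,12],[39,0],[43,20],[50,0]]
[[11,15],[12,7],[13,3],[23,0],[28,15],[34,12],[39,0],[43,20],[50,0]]
[[11,15],[12,7],[13,3],[23,0],[28,15],[34,12],[39,7],[43,20],[50,0]]
[[11,15],[12,7],[13,3],[23,0],[28,15],[34,19],[43,20],[50,0]]
[[11,15],[12,7],[13,3],[23,0],[28,15],[34,19],[43,20],[50,0]]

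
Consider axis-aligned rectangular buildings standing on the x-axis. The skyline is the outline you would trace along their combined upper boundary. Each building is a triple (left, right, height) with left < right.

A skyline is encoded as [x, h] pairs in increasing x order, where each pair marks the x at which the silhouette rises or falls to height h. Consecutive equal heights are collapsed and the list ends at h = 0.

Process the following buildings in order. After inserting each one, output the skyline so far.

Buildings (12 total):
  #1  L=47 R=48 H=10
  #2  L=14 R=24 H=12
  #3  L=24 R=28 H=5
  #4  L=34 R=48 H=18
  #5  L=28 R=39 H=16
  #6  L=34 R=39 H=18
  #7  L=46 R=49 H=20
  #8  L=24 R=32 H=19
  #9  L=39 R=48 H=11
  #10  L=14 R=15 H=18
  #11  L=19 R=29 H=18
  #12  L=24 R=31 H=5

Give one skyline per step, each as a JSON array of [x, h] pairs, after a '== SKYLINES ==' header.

== SKYLINES ==
[[47,10],[48,0]]
[[14,12],[24,0],[47,10],[48,0]]
[[14,12],[24,5],[28,0],[47,10],[48,0]]
[[14,12],[24,5],[28,0],[34,18],[48,0]]
[[14,12],[24,5],[28,16],[34,18],[48,0]]
[[14,12],[24,5],[28,16],[34,18],[48,0]]
[[14,12],[24,5],[28,16],[34,18],[46,20],[49,0]]
[[14,12],[24,19],[32,16],[34,18],[46,20],[49,0]]
[[14,12],[24,19],[32,16],[34,18],[46,20],[49,0]]
[[14,18],[15,12],[24,19],[32,16],[34,18],[46,20],[49,0]]
[[14,18],[15,12],[19,18],[24,19],[32,16],[34,18],[46,20],[49,0]]
[[14,18],[15,12],[19,18],[24,19],[32,16],[34,18],[46,20],[49,0]]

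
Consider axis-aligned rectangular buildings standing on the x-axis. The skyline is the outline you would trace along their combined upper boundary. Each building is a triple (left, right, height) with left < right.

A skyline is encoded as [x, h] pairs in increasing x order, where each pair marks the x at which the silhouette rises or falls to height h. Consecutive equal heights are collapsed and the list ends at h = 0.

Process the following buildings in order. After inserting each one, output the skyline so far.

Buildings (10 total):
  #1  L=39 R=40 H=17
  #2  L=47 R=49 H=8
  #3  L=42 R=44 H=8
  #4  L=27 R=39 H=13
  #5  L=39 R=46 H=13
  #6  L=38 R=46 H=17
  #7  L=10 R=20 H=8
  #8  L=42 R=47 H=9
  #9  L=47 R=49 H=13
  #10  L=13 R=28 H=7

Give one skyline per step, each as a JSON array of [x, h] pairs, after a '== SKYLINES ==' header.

== SKYLINES ==
[[39,17],[40,0]]
[[39,17],[40,0],[47,8],[49,0]]
[[39,17],[40,0],[42,8],[44,0],[47,8],[49,0]]
[[27,13],[39,17],[40,0],[42,8],[44,0],[47,8],[49,0]]
[[27,13],[39,17],[40,13],[46,0],[47,8],[49,0]]
[[27,13],[38,17],[46,0],[47,8],[49,0]]
[[10,8],[20,0],[27,13],[38,17],[46,0],[47,8],[49,0]]
[[10,8],[20,0],[27,13],[38,17],[46,9],[47,8],[49,0]]
[[10,8],[20,0],[27,13],[38,17],[46,9],[47,13],[49,0]]
[[10,8],[20,7],[27,13],[38,17],[46,9],[47,13],[49,0]]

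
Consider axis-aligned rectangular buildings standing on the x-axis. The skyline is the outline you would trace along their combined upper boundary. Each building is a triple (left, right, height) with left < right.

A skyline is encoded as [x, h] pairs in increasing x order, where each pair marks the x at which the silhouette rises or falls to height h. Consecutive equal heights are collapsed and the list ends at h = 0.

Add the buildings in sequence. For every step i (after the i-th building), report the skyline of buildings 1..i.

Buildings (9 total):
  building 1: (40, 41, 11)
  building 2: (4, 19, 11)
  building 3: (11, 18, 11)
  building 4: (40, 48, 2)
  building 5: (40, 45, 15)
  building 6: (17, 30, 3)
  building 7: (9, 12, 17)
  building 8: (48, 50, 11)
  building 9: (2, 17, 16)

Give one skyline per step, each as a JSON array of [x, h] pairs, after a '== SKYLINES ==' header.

== SKYLINES ==
[[40,11],[41,0]]
[[4,11],[19,0],[40,11],[41,0]]
[[4,11],[19,0],[40,11],[41,0]]
[[4,11],[19,0],[40,11],[41,2],[48,0]]
[[4,11],[19,0],[40,15],[45,2],[48,0]]
[[4,11],[19,3],[30,0],[40,15],[45,2],[48,0]]
[[4,11],[9,17],[12,11],[19,3],[30,0],[40,15],[45,2],[48,0]]
[[4,11],[9,17],[12,11],[19,3],[30,0],[40,15],[45,2],[48,11],[50,0]]
[[2,16],[9,17],[12,16],[17,11],[19,3],[30,0],[40,15],[45,2],[48,11],[50,0]]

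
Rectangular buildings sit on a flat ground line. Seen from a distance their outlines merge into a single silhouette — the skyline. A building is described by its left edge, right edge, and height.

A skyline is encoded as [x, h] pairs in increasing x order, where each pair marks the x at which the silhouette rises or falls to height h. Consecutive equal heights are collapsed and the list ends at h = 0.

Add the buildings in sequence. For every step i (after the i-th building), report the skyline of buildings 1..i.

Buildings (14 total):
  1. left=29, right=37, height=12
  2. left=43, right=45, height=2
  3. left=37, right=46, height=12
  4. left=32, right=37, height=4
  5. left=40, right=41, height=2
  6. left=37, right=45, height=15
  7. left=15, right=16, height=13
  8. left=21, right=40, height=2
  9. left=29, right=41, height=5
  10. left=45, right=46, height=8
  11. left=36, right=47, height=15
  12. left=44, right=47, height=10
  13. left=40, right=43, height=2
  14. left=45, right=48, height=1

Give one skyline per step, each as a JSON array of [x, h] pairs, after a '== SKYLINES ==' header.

== SKYLINES ==
[[29,12],[37,0]]
[[29,12],[37,0],[43,2],[45,0]]
[[29,12],[46,0]]
[[29,12],[46,0]]
[[29,12],[46,0]]
[[29,12],[37,15],[45,12],[46,0]]
[[15,13],[16,0],[29,12],[37,15],[45,12],[46,0]]
[[15,13],[16,0],[21,2],[29,12],[37,15],[45,12],[46,0]]
[[15,13],[16,0],[21,2],[29,12],[37,15],[45,12],[46,0]]
[[15,13],[16,0],[21,2],[29,12],[37,15],[45,12],[46,0]]
[[15,13],[16,0],[21,2],[29,12],[36,15],[47,0]]
[[15,13],[16,0],[21,2],[29,12],[36,15],[47,0]]
[[15,13],[16,0],[21,2],[29,12],[36,15],[47,0]]
[[15,13],[16,0],[21,2],[29,12],[36,15],[47,1],[48,0]]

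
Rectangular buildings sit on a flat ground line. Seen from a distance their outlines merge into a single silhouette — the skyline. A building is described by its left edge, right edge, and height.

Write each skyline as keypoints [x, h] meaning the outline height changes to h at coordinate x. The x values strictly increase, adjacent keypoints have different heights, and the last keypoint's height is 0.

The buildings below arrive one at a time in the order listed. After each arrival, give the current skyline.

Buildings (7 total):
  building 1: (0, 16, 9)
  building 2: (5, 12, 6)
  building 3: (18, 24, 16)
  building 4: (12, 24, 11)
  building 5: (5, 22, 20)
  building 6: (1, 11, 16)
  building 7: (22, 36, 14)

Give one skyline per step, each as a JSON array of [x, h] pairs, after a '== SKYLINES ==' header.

== SKYLINES ==
[[0,9],[16,0]]
[[0,9],[16,0]]
[[0,9],[16,0],[18,16],[24,0]]
[[0,9],[12,11],[18,16],[24,0]]
[[0,9],[5,20],[22,16],[24,0]]
[[0,9],[1,16],[5,20],[22,16],[24,0]]
[[0,9],[1,16],[5,20],[22,16],[24,14],[36,0]]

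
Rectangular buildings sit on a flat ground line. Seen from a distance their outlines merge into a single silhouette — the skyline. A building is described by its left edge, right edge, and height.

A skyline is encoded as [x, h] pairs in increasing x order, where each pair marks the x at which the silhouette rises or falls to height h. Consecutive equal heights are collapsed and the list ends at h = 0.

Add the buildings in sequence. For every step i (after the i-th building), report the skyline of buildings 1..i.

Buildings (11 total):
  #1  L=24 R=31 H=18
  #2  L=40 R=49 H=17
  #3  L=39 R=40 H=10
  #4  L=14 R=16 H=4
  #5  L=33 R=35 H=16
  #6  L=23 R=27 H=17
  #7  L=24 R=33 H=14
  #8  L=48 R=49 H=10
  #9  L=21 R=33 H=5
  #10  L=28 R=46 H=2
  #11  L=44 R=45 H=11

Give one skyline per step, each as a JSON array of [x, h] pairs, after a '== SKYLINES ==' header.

== SKYLINES ==
[[24,18],[31,0]]
[[24,18],[31,0],[40,17],[49,0]]
[[24,18],[31,0],[39,10],[40,17],[49,0]]
[[14,4],[16,0],[24,18],[31,0],[39,10],[40,17],[49,0]]
[[14,4],[16,0],[24,18],[31,0],[33,16],[35,0],[39,10],[40,17],[49,0]]
[[14,4],[16,0],[23,17],[24,18],[31,0],[33,16],[35,0],[39,10],[40,17],[49,0]]
[[14,4],[16,0],[23,17],[24,18],[31,14],[33,16],[35,0],[39,10],[40,17],[49,0]]
[[14,4],[16,0],[23,17],[24,18],[31,14],[33,16],[35,0],[39,10],[40,17],[49,0]]
[[14,4],[16,0],[21,5],[23,17],[24,18],[31,14],[33,16],[35,0],[39,10],[40,17],[49,0]]
[[14,4],[16,0],[21,5],[23,17],[24,18],[31,14],[33,16],[35,2],[39,10],[40,17],[49,0]]
[[14,4],[16,0],[21,5],[23,17],[24,18],[31,14],[33,16],[35,2],[39,10],[40,17],[49,0]]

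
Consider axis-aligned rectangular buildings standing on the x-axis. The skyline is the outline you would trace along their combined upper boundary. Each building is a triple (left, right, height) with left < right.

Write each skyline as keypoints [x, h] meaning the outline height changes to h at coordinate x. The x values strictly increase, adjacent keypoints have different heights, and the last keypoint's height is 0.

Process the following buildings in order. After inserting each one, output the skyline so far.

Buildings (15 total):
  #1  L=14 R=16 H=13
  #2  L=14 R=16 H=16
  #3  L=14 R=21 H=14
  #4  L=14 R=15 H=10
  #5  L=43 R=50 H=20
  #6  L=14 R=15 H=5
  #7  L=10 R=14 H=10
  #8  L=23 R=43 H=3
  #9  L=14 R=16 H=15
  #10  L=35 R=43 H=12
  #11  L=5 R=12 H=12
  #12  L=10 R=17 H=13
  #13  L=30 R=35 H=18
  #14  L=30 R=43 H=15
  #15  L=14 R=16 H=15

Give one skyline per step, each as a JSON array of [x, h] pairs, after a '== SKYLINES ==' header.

== SKYLINES ==
[[14,13],[16,0]]
[[14,16],[16,0]]
[[14,16],[16,14],[21,0]]
[[14,16],[16,14],[21,0]]
[[14,16],[16,14],[21,0],[43,20],[50,0]]
[[14,16],[16,14],[21,0],[43,20],[50,0]]
[[10,10],[14,16],[16,14],[21,0],[43,20],[50,0]]
[[10,10],[14,16],[16,14],[21,0],[23,3],[43,20],[50,0]]
[[10,10],[14,16],[16,14],[21,0],[23,3],[43,20],[50,0]]
[[10,10],[14,16],[16,14],[21,0],[23,3],[35,12],[43,20],[50,0]]
[[5,12],[12,10],[14,16],[16,14],[21,0],[23,3],[35,12],[43,20],[50,0]]
[[5,12],[10,13],[14,16],[16,14],[21,0],[23,3],[35,12],[43,20],[50,0]]
[[5,12],[10,13],[14,16],[16,14],[21,0],[23,3],[30,18],[35,12],[43,20],[50,0]]
[[5,12],[10,13],[14,16],[16,14],[21,0],[23,3],[30,18],[35,15],[43,20],[50,0]]
[[5,12],[10,13],[14,16],[16,14],[21,0],[23,3],[30,18],[35,15],[43,20],[50,0]]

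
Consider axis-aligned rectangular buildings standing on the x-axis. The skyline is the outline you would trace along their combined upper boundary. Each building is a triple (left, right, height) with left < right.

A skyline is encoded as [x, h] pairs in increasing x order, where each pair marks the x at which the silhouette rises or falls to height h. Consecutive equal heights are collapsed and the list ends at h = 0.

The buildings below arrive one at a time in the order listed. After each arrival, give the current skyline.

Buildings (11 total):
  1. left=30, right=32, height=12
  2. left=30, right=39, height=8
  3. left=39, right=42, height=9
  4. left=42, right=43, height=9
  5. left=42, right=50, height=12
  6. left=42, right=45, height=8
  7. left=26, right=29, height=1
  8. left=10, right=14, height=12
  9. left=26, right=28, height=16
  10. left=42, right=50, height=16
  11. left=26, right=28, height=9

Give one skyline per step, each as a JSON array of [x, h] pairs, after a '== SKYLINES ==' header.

== SKYLINES ==
[[30,12],[32,0]]
[[30,12],[32,8],[39,0]]
[[30,12],[32,8],[39,9],[42,0]]
[[30,12],[32,8],[39,9],[43,0]]
[[30,12],[32,8],[39,9],[42,12],[50,0]]
[[30,12],[32,8],[39,9],[42,12],[50,0]]
[[26,1],[29,0],[30,12],[32,8],[39,9],[42,12],[50,0]]
[[10,12],[14,0],[26,1],[29,0],[30,12],[32,8],[39,9],[42,12],[50,0]]
[[10,12],[14,0],[26,16],[28,1],[29,0],[30,12],[32,8],[39,9],[42,12],[50,0]]
[[10,12],[14,0],[26,16],[28,1],[29,0],[30,12],[32,8],[39,9],[42,16],[50,0]]
[[10,12],[14,0],[26,16],[28,1],[29,0],[30,12],[32,8],[39,9],[42,16],[50,0]]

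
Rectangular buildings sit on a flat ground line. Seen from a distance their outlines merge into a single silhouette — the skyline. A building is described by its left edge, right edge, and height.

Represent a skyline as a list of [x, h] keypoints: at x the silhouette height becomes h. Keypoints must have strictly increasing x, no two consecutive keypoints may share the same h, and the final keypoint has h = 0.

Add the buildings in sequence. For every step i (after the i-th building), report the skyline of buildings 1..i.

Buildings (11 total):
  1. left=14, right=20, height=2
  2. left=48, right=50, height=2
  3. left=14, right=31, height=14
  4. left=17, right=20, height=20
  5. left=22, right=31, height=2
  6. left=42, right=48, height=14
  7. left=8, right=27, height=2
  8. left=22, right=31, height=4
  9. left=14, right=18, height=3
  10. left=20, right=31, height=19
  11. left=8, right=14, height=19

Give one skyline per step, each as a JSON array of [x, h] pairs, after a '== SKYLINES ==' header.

== SKYLINES ==
[[14,2],[20,0]]
[[14,2],[20,0],[48,2],[50,0]]
[[14,14],[31,0],[48,2],[50,0]]
[[14,14],[17,20],[20,14],[31,0],[48,2],[50,0]]
[[14,14],[17,20],[20,14],[31,0],[48,2],[50,0]]
[[14,14],[17,20],[20,14],[31,0],[42,14],[48,2],[50,0]]
[[8,2],[14,14],[17,20],[20,14],[31,0],[42,14],[48,2],[50,0]]
[[8,2],[14,14],[17,20],[20,14],[31,0],[42,14],[48,2],[50,0]]
[[8,2],[14,14],[17,20],[20,14],[31,0],[42,14],[48,2],[50,0]]
[[8,2],[14,14],[17,20],[20,19],[31,0],[42,14],[48,2],[50,0]]
[[8,19],[14,14],[17,20],[20,19],[31,0],[42,14],[48,2],[50,0]]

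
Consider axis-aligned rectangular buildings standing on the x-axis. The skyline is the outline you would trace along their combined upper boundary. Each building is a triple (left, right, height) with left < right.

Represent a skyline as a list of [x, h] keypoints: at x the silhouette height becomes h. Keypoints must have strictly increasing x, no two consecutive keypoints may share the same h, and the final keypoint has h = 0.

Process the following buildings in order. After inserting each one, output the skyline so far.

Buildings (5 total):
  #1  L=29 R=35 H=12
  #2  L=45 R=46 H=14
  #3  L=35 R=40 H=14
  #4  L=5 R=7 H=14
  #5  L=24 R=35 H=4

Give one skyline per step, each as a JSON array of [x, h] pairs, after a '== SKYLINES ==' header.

== SKYLINES ==
[[29,12],[35,0]]
[[29,12],[35,0],[45,14],[46,0]]
[[29,12],[35,14],[40,0],[45,14],[46,0]]
[[5,14],[7,0],[29,12],[35,14],[40,0],[45,14],[46,0]]
[[5,14],[7,0],[24,4],[29,12],[35,14],[40,0],[45,14],[46,0]]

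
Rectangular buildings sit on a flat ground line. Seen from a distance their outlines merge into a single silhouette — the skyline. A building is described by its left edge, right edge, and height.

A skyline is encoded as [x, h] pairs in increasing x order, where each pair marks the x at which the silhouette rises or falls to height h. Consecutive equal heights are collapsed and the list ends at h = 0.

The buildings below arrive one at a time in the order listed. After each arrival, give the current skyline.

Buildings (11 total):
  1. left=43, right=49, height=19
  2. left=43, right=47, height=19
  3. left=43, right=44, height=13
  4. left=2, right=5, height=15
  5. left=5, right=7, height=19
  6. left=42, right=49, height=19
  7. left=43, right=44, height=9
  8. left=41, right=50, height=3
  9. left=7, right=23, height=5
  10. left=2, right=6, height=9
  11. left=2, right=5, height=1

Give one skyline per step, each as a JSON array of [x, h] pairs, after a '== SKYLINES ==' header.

== SKYLINES ==
[[43,19],[49,0]]
[[43,19],[49,0]]
[[43,19],[49,0]]
[[2,15],[5,0],[43,19],[49,0]]
[[2,15],[5,19],[7,0],[43,19],[49,0]]
[[2,15],[5,19],[7,0],[42,19],[49,0]]
[[2,15],[5,19],[7,0],[42,19],[49,0]]
[[2,15],[5,19],[7,0],[41,3],[42,19],[49,3],[50,0]]
[[2,15],[5,19],[7,5],[23,0],[41,3],[42,19],[49,3],[50,0]]
[[2,15],[5,19],[7,5],[23,0],[41,3],[42,19],[49,3],[50,0]]
[[2,15],[5,19],[7,5],[23,0],[41,3],[42,19],[49,3],[50,0]]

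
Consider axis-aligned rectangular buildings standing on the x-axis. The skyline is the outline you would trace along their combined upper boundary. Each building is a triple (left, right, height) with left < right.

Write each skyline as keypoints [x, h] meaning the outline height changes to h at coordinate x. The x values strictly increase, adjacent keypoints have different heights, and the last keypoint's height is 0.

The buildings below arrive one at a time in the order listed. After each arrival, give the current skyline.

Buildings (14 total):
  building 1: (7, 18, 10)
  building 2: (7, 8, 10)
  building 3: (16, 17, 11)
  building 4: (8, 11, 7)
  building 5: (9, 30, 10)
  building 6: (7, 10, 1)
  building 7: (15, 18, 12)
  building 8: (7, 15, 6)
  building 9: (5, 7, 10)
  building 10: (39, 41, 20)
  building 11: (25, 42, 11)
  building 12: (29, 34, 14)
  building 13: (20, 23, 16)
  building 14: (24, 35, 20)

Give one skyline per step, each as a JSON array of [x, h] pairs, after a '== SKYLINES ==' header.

== SKYLINES ==
[[7,10],[18,0]]
[[7,10],[18,0]]
[[7,10],[16,11],[17,10],[18,0]]
[[7,10],[16,11],[17,10],[18,0]]
[[7,10],[16,11],[17,10],[30,0]]
[[7,10],[16,11],[17,10],[30,0]]
[[7,10],[15,12],[18,10],[30,0]]
[[7,10],[15,12],[18,10],[30,0]]
[[5,10],[15,12],[18,10],[30,0]]
[[5,10],[15,12],[18,10],[30,0],[39,20],[41,0]]
[[5,10],[15,12],[18,10],[25,11],[39,20],[41,11],[42,0]]
[[5,10],[15,12],[18,10],[25,11],[29,14],[34,11],[39,20],[41,11],[42,0]]
[[5,10],[15,12],[18,10],[20,16],[23,10],[25,11],[29,14],[34,11],[39,20],[41,11],[42,0]]
[[5,10],[15,12],[18,10],[20,16],[23,10],[24,20],[35,11],[39,20],[41,11],[42,0]]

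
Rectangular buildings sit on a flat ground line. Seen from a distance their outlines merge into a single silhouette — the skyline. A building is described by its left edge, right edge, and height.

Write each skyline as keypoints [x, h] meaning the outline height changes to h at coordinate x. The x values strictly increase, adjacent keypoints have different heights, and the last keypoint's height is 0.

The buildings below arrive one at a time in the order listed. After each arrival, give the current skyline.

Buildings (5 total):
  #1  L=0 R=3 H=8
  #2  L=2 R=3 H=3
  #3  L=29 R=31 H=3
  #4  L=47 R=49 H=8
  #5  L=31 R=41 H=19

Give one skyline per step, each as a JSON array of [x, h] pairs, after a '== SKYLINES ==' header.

== SKYLINES ==
[[0,8],[3,0]]
[[0,8],[3,0]]
[[0,8],[3,0],[29,3],[31,0]]
[[0,8],[3,0],[29,3],[31,0],[47,8],[49,0]]
[[0,8],[3,0],[29,3],[31,19],[41,0],[47,8],[49,0]]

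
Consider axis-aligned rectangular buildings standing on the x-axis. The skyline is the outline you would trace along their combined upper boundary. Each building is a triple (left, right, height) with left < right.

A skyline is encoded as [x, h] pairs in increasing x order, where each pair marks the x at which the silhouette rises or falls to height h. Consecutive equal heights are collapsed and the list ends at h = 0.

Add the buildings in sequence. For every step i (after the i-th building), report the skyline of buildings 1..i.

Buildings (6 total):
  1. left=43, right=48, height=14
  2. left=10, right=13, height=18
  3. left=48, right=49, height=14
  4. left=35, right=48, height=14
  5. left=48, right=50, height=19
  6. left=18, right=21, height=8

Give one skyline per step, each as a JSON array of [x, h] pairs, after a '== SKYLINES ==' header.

== SKYLINES ==
[[43,14],[48,0]]
[[10,18],[13,0],[43,14],[48,0]]
[[10,18],[13,0],[43,14],[49,0]]
[[10,18],[13,0],[35,14],[49,0]]
[[10,18],[13,0],[35,14],[48,19],[50,0]]
[[10,18],[13,0],[18,8],[21,0],[35,14],[48,19],[50,0]]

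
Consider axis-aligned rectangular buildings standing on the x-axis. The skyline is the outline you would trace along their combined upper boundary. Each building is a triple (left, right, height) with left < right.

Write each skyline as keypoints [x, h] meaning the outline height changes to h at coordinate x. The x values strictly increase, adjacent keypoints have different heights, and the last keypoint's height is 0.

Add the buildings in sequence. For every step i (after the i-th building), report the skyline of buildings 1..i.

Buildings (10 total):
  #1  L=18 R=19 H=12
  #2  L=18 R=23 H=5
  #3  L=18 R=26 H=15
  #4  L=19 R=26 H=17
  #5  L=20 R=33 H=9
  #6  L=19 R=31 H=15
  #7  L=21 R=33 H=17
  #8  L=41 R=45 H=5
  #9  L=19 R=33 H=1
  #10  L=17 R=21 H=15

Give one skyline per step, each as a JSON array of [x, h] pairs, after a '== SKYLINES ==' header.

== SKYLINES ==
[[18,12],[19,0]]
[[18,12],[19,5],[23,0]]
[[18,15],[26,0]]
[[18,15],[19,17],[26,0]]
[[18,15],[19,17],[26,9],[33,0]]
[[18,15],[19,17],[26,15],[31,9],[33,0]]
[[18,15],[19,17],[33,0]]
[[18,15],[19,17],[33,0],[41,5],[45,0]]
[[18,15],[19,17],[33,0],[41,5],[45,0]]
[[17,15],[19,17],[33,0],[41,5],[45,0]]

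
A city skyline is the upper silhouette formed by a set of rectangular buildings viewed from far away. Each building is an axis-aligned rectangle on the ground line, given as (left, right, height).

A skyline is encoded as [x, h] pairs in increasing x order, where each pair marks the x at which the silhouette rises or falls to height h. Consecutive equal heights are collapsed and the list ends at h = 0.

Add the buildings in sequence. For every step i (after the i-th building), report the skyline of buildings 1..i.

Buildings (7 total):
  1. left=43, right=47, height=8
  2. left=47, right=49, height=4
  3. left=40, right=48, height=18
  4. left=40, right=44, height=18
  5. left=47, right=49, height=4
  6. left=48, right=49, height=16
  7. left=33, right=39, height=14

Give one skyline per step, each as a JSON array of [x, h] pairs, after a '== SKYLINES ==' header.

== SKYLINES ==
[[43,8],[47,0]]
[[43,8],[47,4],[49,0]]
[[40,18],[48,4],[49,0]]
[[40,18],[48,4],[49,0]]
[[40,18],[48,4],[49,0]]
[[40,18],[48,16],[49,0]]
[[33,14],[39,0],[40,18],[48,16],[49,0]]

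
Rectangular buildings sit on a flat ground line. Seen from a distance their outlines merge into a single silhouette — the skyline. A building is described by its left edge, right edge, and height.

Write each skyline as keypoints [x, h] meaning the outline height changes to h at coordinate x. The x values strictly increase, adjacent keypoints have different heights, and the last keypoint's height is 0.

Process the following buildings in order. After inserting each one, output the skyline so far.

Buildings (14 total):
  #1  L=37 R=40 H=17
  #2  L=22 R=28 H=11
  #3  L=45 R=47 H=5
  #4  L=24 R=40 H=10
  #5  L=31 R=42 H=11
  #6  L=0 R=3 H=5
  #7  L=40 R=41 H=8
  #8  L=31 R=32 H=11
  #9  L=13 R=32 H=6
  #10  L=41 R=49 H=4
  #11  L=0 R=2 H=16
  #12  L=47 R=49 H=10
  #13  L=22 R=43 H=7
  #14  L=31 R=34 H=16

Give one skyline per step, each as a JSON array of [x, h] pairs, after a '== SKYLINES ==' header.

== SKYLINES ==
[[37,17],[40,0]]
[[22,11],[28,0],[37,17],[40,0]]
[[22,11],[28,0],[37,17],[40,0],[45,5],[47,0]]
[[22,11],[28,10],[37,17],[40,0],[45,5],[47,0]]
[[22,11],[28,10],[31,11],[37,17],[40,11],[42,0],[45,5],[47,0]]
[[0,5],[3,0],[22,11],[28,10],[31,11],[37,17],[40,11],[42,0],[45,5],[47,0]]
[[0,5],[3,0],[22,11],[28,10],[31,11],[37,17],[40,11],[42,0],[45,5],[47,0]]
[[0,5],[3,0],[22,11],[28,10],[31,11],[37,17],[40,11],[42,0],[45,5],[47,0]]
[[0,5],[3,0],[13,6],[22,11],[28,10],[31,11],[37,17],[40,11],[42,0],[45,5],[47,0]]
[[0,5],[3,0],[13,6],[22,11],[28,10],[31,11],[37,17],[40,11],[42,4],[45,5],[47,4],[49,0]]
[[0,16],[2,5],[3,0],[13,6],[22,11],[28,10],[31,11],[37,17],[40,11],[42,4],[45,5],[47,4],[49,0]]
[[0,16],[2,5],[3,0],[13,6],[22,11],[28,10],[31,11],[37,17],[40,11],[42,4],[45,5],[47,10],[49,0]]
[[0,16],[2,5],[3,0],[13,6],[22,11],[28,10],[31,11],[37,17],[40,11],[42,7],[43,4],[45,5],[47,10],[49,0]]
[[0,16],[2,5],[3,0],[13,6],[22,11],[28,10],[31,16],[34,11],[37,17],[40,11],[42,7],[43,4],[45,5],[47,10],[49,0]]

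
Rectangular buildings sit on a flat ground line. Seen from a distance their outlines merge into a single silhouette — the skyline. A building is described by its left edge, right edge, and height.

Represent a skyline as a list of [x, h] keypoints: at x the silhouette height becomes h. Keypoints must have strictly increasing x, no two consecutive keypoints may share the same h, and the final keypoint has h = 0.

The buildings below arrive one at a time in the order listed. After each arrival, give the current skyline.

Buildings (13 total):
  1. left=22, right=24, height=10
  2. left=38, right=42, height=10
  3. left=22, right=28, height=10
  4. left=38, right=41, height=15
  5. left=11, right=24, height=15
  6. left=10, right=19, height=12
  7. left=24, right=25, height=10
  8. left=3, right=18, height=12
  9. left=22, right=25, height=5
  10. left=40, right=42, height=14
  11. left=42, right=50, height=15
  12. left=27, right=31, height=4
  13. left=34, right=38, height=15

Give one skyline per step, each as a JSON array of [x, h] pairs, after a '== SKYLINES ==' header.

== SKYLINES ==
[[22,10],[24,0]]
[[22,10],[24,0],[38,10],[42,0]]
[[22,10],[28,0],[38,10],[42,0]]
[[22,10],[28,0],[38,15],[41,10],[42,0]]
[[11,15],[24,10],[28,0],[38,15],[41,10],[42,0]]
[[10,12],[11,15],[24,10],[28,0],[38,15],[41,10],[42,0]]
[[10,12],[11,15],[24,10],[28,0],[38,15],[41,10],[42,0]]
[[3,12],[11,15],[24,10],[28,0],[38,15],[41,10],[42,0]]
[[3,12],[11,15],[24,10],[28,0],[38,15],[41,10],[42,0]]
[[3,12],[11,15],[24,10],[28,0],[38,15],[41,14],[42,0]]
[[3,12],[11,15],[24,10],[28,0],[38,15],[41,14],[42,15],[50,0]]
[[3,12],[11,15],[24,10],[28,4],[31,0],[38,15],[41,14],[42,15],[50,0]]
[[3,12],[11,15],[24,10],[28,4],[31,0],[34,15],[41,14],[42,15],[50,0]]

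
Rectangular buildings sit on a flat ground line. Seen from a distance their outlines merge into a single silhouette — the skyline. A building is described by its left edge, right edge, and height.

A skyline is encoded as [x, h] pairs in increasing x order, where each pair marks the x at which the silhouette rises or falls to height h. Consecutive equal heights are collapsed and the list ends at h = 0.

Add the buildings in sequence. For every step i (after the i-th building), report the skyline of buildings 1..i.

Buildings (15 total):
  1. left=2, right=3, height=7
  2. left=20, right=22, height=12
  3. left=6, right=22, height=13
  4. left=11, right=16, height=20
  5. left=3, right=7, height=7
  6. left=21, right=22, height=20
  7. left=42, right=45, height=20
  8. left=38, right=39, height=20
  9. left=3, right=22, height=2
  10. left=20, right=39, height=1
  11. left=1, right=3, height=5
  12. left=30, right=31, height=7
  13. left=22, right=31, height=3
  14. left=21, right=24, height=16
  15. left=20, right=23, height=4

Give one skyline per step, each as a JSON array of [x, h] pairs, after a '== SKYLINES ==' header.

== SKYLINES ==
[[2,7],[3,0]]
[[2,7],[3,0],[20,12],[22,0]]
[[2,7],[3,0],[6,13],[22,0]]
[[2,7],[3,0],[6,13],[11,20],[16,13],[22,0]]
[[2,7],[6,13],[11,20],[16,13],[22,0]]
[[2,7],[6,13],[11,20],[16,13],[21,20],[22,0]]
[[2,7],[6,13],[11,20],[16,13],[21,20],[22,0],[42,20],[45,0]]
[[2,7],[6,13],[11,20],[16,13],[21,20],[22,0],[38,20],[39,0],[42,20],[45,0]]
[[2,7],[6,13],[11,20],[16,13],[21,20],[22,0],[38,20],[39,0],[42,20],[45,0]]
[[2,7],[6,13],[11,20],[16,13],[21,20],[22,1],[38,20],[39,0],[42,20],[45,0]]
[[1,5],[2,7],[6,13],[11,20],[16,13],[21,20],[22,1],[38,20],[39,0],[42,20],[45,0]]
[[1,5],[2,7],[6,13],[11,20],[16,13],[21,20],[22,1],[30,7],[31,1],[38,20],[39,0],[42,20],[45,0]]
[[1,5],[2,7],[6,13],[11,20],[16,13],[21,20],[22,3],[30,7],[31,1],[38,20],[39,0],[42,20],[45,0]]
[[1,5],[2,7],[6,13],[11,20],[16,13],[21,20],[22,16],[24,3],[30,7],[31,1],[38,20],[39,0],[42,20],[45,0]]
[[1,5],[2,7],[6,13],[11,20],[16,13],[21,20],[22,16],[24,3],[30,7],[31,1],[38,20],[39,0],[42,20],[45,0]]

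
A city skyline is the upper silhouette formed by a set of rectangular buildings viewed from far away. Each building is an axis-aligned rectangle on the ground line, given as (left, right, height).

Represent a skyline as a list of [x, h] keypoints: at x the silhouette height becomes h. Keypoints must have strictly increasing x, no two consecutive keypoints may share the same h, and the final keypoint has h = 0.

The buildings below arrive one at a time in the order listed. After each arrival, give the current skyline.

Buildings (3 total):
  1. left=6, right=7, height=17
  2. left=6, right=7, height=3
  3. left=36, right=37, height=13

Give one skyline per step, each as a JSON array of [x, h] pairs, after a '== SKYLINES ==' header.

== SKYLINES ==
[[6,17],[7,0]]
[[6,17],[7,0]]
[[6,17],[7,0],[36,13],[37,0]]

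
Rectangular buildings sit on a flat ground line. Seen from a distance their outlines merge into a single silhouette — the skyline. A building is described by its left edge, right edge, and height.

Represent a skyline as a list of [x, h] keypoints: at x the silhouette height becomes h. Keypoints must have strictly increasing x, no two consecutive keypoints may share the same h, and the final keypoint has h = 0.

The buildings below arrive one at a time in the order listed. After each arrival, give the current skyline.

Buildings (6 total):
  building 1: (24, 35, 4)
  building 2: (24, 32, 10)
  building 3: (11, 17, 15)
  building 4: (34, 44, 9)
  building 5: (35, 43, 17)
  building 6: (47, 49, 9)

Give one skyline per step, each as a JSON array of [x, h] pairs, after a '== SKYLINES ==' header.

== SKYLINES ==
[[24,4],[35,0]]
[[24,10],[32,4],[35,0]]
[[11,15],[17,0],[24,10],[32,4],[35,0]]
[[11,15],[17,0],[24,10],[32,4],[34,9],[44,0]]
[[11,15],[17,0],[24,10],[32,4],[34,9],[35,17],[43,9],[44,0]]
[[11,15],[17,0],[24,10],[32,4],[34,9],[35,17],[43,9],[44,0],[47,9],[49,0]]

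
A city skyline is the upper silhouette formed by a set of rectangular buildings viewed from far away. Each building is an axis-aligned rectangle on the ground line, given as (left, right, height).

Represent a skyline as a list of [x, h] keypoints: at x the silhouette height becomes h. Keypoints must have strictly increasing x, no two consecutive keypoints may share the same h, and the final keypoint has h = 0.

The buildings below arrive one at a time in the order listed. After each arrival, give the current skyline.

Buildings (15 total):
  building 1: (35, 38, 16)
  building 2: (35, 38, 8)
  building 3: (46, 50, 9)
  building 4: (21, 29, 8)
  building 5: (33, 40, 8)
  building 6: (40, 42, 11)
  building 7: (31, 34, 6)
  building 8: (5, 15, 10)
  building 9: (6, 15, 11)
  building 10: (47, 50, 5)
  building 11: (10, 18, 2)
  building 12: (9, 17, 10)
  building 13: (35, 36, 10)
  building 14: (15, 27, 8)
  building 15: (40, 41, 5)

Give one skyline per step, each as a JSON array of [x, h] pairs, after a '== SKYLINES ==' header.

== SKYLINES ==
[[35,16],[38,0]]
[[35,16],[38,0]]
[[35,16],[38,0],[46,9],[50,0]]
[[21,8],[29,0],[35,16],[38,0],[46,9],[50,0]]
[[21,8],[29,0],[33,8],[35,16],[38,8],[40,0],[46,9],[50,0]]
[[21,8],[29,0],[33,8],[35,16],[38,8],[40,11],[42,0],[46,9],[50,0]]
[[21,8],[29,0],[31,6],[33,8],[35,16],[38,8],[40,11],[42,0],[46,9],[50,0]]
[[5,10],[15,0],[21,8],[29,0],[31,6],[33,8],[35,16],[38,8],[40,11],[42,0],[46,9],[50,0]]
[[5,10],[6,11],[15,0],[21,8],[29,0],[31,6],[33,8],[35,16],[38,8],[40,11],[42,0],[46,9],[50,0]]
[[5,10],[6,11],[15,0],[21,8],[29,0],[31,6],[33,8],[35,16],[38,8],[40,11],[42,0],[46,9],[50,0]]
[[5,10],[6,11],[15,2],[18,0],[21,8],[29,0],[31,6],[33,8],[35,16],[38,8],[40,11],[42,0],[46,9],[50,0]]
[[5,10],[6,11],[15,10],[17,2],[18,0],[21,8],[29,0],[31,6],[33,8],[35,16],[38,8],[40,11],[42,0],[46,9],[50,0]]
[[5,10],[6,11],[15,10],[17,2],[18,0],[21,8],[29,0],[31,6],[33,8],[35,16],[38,8],[40,11],[42,0],[46,9],[50,0]]
[[5,10],[6,11],[15,10],[17,8],[29,0],[31,6],[33,8],[35,16],[38,8],[40,11],[42,0],[46,9],[50,0]]
[[5,10],[6,11],[15,10],[17,8],[29,0],[31,6],[33,8],[35,16],[38,8],[40,11],[42,0],[46,9],[50,0]]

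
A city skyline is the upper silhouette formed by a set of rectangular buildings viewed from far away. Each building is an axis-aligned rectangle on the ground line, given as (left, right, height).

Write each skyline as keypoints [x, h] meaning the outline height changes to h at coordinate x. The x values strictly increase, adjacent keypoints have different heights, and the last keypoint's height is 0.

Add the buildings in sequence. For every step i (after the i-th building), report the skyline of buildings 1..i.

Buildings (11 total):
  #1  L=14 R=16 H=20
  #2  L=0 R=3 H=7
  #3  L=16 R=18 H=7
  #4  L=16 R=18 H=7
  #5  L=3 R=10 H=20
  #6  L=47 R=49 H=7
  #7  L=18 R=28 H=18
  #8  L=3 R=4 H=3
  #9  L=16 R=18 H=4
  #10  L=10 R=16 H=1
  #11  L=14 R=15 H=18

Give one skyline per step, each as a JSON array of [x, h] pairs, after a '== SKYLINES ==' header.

== SKYLINES ==
[[14,20],[16,0]]
[[0,7],[3,0],[14,20],[16,0]]
[[0,7],[3,0],[14,20],[16,7],[18,0]]
[[0,7],[3,0],[14,20],[16,7],[18,0]]
[[0,7],[3,20],[10,0],[14,20],[16,7],[18,0]]
[[0,7],[3,20],[10,0],[14,20],[16,7],[18,0],[47,7],[49,0]]
[[0,7],[3,20],[10,0],[14,20],[16,7],[18,18],[28,0],[47,7],[49,0]]
[[0,7],[3,20],[10,0],[14,20],[16,7],[18,18],[28,0],[47,7],[49,0]]
[[0,7],[3,20],[10,0],[14,20],[16,7],[18,18],[28,0],[47,7],[49,0]]
[[0,7],[3,20],[10,1],[14,20],[16,7],[18,18],[28,0],[47,7],[49,0]]
[[0,7],[3,20],[10,1],[14,20],[16,7],[18,18],[28,0],[47,7],[49,0]]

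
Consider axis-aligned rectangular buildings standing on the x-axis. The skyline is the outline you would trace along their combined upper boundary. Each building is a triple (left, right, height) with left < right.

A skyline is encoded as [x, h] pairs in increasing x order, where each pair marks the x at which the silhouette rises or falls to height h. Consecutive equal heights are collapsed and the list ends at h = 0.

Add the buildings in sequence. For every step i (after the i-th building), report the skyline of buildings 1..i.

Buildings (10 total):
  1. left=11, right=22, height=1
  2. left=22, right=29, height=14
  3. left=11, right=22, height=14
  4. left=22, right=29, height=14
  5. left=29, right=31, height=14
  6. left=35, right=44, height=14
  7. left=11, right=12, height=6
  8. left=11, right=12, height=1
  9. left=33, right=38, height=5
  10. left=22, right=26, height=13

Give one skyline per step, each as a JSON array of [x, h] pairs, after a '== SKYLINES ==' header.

== SKYLINES ==
[[11,1],[22,0]]
[[11,1],[22,14],[29,0]]
[[11,14],[29,0]]
[[11,14],[29,0]]
[[11,14],[31,0]]
[[11,14],[31,0],[35,14],[44,0]]
[[11,14],[31,0],[35,14],[44,0]]
[[11,14],[31,0],[35,14],[44,0]]
[[11,14],[31,0],[33,5],[35,14],[44,0]]
[[11,14],[31,0],[33,5],[35,14],[44,0]]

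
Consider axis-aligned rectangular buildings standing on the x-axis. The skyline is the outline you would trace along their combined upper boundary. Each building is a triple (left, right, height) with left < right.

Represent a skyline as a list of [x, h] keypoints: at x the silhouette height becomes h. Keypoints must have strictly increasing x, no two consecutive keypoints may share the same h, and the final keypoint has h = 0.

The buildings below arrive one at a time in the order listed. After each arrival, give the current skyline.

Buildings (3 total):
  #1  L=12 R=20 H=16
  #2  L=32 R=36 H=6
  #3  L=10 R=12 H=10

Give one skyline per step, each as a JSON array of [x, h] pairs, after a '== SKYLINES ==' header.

== SKYLINES ==
[[12,16],[20,0]]
[[12,16],[20,0],[32,6],[36,0]]
[[10,10],[12,16],[20,0],[32,6],[36,0]]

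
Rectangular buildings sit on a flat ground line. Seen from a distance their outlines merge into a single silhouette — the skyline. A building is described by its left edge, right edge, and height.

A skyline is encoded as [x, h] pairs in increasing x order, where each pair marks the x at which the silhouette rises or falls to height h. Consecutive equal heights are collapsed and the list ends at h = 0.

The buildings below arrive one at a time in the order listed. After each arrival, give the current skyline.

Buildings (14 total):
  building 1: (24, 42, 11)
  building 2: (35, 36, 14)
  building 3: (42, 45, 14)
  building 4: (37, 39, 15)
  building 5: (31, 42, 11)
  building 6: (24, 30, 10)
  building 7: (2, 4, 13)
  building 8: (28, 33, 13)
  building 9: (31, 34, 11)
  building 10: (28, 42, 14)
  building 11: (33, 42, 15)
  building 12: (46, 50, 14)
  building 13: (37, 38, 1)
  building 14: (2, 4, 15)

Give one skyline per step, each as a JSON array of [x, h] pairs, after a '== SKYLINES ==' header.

== SKYLINES ==
[[24,11],[42,0]]
[[24,11],[35,14],[36,11],[42,0]]
[[24,11],[35,14],[36,11],[42,14],[45,0]]
[[24,11],[35,14],[36,11],[37,15],[39,11],[42,14],[45,0]]
[[24,11],[35,14],[36,11],[37,15],[39,11],[42,14],[45,0]]
[[24,11],[35,14],[36,11],[37,15],[39,11],[42,14],[45,0]]
[[2,13],[4,0],[24,11],[35,14],[36,11],[37,15],[39,11],[42,14],[45,0]]
[[2,13],[4,0],[24,11],[28,13],[33,11],[35,14],[36,11],[37,15],[39,11],[42,14],[45,0]]
[[2,13],[4,0],[24,11],[28,13],[33,11],[35,14],[36,11],[37,15],[39,11],[42,14],[45,0]]
[[2,13],[4,0],[24,11],[28,14],[37,15],[39,14],[45,0]]
[[2,13],[4,0],[24,11],[28,14],[33,15],[42,14],[45,0]]
[[2,13],[4,0],[24,11],[28,14],[33,15],[42,14],[45,0],[46,14],[50,0]]
[[2,13],[4,0],[24,11],[28,14],[33,15],[42,14],[45,0],[46,14],[50,0]]
[[2,15],[4,0],[24,11],[28,14],[33,15],[42,14],[45,0],[46,14],[50,0]]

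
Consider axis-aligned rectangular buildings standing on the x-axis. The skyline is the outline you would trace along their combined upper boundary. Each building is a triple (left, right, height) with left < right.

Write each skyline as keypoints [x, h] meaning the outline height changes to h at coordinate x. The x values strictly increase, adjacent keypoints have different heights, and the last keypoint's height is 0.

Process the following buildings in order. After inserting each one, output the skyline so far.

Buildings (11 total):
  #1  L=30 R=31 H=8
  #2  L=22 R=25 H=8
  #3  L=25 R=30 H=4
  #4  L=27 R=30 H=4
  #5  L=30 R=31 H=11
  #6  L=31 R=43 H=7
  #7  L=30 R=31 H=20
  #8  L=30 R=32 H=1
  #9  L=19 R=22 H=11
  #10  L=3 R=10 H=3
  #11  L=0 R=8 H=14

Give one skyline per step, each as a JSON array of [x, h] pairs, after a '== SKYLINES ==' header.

== SKYLINES ==
[[30,8],[31,0]]
[[22,8],[25,0],[30,8],[31,0]]
[[22,8],[25,4],[30,8],[31,0]]
[[22,8],[25,4],[30,8],[31,0]]
[[22,8],[25,4],[30,11],[31,0]]
[[22,8],[25,4],[30,11],[31,7],[43,0]]
[[22,8],[25,4],[30,20],[31,7],[43,0]]
[[22,8],[25,4],[30,20],[31,7],[43,0]]
[[19,11],[22,8],[25,4],[30,20],[31,7],[43,0]]
[[3,3],[10,0],[19,11],[22,8],[25,4],[30,20],[31,7],[43,0]]
[[0,14],[8,3],[10,0],[19,11],[22,8],[25,4],[30,20],[31,7],[43,0]]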